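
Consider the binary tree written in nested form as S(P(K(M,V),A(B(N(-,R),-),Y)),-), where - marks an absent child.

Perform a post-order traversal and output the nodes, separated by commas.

M, V, K, R, N, B, Y, A, P, S

Post-order visits the left subtree, then the right subtree, then the node.
At S: go left to P.
  At P: go left to K.
    At K: go left to M.
      M is a leaf — visit M.
    At K: go right to V.
      V is a leaf — visit V.
    Visit K.
  At P: go right to A.
    At A: go left to B.
      At B: go left to N.
        At N: no left child.
        At N: go right to R.
          R is a leaf — visit R.
        Visit N.
      At B: no right child.
      Visit B.
    At A: go right to Y.
      Y is a leaf — visit Y.
    Visit A.
  Visit P.
At S: no right child.
Visit S.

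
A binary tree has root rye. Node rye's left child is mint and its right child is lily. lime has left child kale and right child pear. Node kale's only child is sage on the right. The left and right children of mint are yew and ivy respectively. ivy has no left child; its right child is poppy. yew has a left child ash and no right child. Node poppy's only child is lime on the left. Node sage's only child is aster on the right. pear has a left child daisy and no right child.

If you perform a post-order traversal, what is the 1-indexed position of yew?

2

Post-order visits the left subtree, then the right subtree, then the node.
At rye: go left to mint.
  At mint: go left to yew.
    At yew: go left to ash.
      ash is a leaf — visit ash.
    At yew: no right child.
    Visit yew.
  At mint: go right to ivy.
    At ivy: no left child.
    At ivy: go right to poppy.
      At poppy: go left to lime.
        At lime: go left to kale.
          At kale: no left child.
          At kale: go right to sage.
            At sage: no left child.
            At sage: go right to aster.
              aster is a leaf — visit aster.
            Visit sage.
          Visit kale.
        At lime: go right to pear.
          At pear: go left to daisy.
            daisy is a leaf — visit daisy.
          At pear: no right child.
          Visit pear.
        Visit lime.
      At poppy: no right child.
      Visit poppy.
    Visit ivy.
  Visit mint.
At rye: go right to lily.
  lily is a leaf — visit lily.
Visit rye.
Full post-order sequence: ash, yew, aster, sage, kale, daisy, pear, lime, poppy, ivy, mint, lily, rye.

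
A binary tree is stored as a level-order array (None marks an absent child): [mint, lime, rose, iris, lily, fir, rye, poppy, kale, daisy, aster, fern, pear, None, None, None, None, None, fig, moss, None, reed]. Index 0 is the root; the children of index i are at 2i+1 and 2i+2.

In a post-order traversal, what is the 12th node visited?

Post-order visits the left subtree, then the right subtree, then the node.
At mint: go left to lime.
  At lime: go left to iris.
    At iris: go left to poppy.
      poppy is a leaf — visit poppy.
    At iris: go right to kale.
      At kale: no left child.
      At kale: go right to fig.
        fig is a leaf — visit fig.
      Visit kale.
    Visit iris.
  At lime: go right to lily.
    At lily: go left to daisy.
      At daisy: go left to moss.
        moss is a leaf — visit moss.
      At daisy: no right child.
      Visit daisy.
    At lily: go right to aster.
      At aster: go left to reed.
        reed is a leaf — visit reed.
      At aster: no right child.
      Visit aster.
    Visit lily.
  Visit lime.
At mint: go right to rose.
  At rose: go left to fir.
    At fir: go left to fern.
      fern is a leaf — visit fern.
    At fir: go right to pear.
      pear is a leaf — visit pear.
    Visit fir.
  At rose: go right to rye.
    rye is a leaf — visit rye.
  Visit rose.
Visit mint.
Full post-order sequence: poppy, fig, kale, iris, moss, daisy, reed, aster, lily, lime, fern, pear, fir, rye, rose, mint.

pear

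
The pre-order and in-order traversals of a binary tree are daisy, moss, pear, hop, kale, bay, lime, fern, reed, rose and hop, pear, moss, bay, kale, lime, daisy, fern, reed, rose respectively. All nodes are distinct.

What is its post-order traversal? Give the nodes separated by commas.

The first element of pre-order is the root; it splits in-order into left and right subtrees.
Root daisy: left subtree has 6 nodes {hop, pear, moss, bay, kale, lime}, right has 3 {fern, reed, rose}.
  Root moss: left subtree has 2 nodes {hop, pear}, right has 3 {bay, kale, lime}.
    Root pear: left subtree has 1 node {hop}, right has 0 { }.
    Root kale: left subtree has 1 node {bay}, right has 1 {lime}.
  Root fern: left subtree has 0 nodes { }, right has 2 {reed, rose}.
    Root reed: left subtree has 0 nodes { }, right has 1 {rose}.

hop, pear, bay, lime, kale, moss, rose, reed, fern, daisy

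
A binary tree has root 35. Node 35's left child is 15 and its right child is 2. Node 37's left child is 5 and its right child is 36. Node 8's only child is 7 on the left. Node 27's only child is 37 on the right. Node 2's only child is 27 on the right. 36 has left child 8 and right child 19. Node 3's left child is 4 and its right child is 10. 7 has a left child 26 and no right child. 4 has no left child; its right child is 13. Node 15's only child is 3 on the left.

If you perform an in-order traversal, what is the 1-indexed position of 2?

7

In-order visits the left subtree, then the node, then the right subtree.
At 35: go left to 15.
  At 15: go left to 3.
    At 3: go left to 4.
      At 4: no left child.
      Visit 4.
      At 4: go right to 13.
        13 is a leaf — visit 13.
    Visit 3.
    At 3: go right to 10.
      10 is a leaf — visit 10.
  Visit 15.
  At 15: no right child.
Visit 35.
At 35: go right to 2.
  At 2: no left child.
  Visit 2.
  At 2: go right to 27.
    At 27: no left child.
    Visit 27.
    At 27: go right to 37.
      At 37: go left to 5.
        5 is a leaf — visit 5.
      Visit 37.
      At 37: go right to 36.
        At 36: go left to 8.
          At 8: go left to 7.
            At 7: go left to 26.
              26 is a leaf — visit 26.
            Visit 7.
            At 7: no right child.
          Visit 8.
          At 8: no right child.
        Visit 36.
        At 36: go right to 19.
          19 is a leaf — visit 19.
Full in-order sequence: 4, 13, 3, 10, 15, 35, 2, 27, 5, 37, 26, 7, 8, 36, 19.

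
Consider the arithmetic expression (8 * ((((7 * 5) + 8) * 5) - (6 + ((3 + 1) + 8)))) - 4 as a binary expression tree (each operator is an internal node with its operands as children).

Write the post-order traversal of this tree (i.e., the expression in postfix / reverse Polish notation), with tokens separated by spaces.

8 7 5 * 8 + 5 * 6 3 1 + 8 + + - * 4 -

Post-order on an expression tree gives postfix notation: for each operator, emit left operand, right operand, then the operator.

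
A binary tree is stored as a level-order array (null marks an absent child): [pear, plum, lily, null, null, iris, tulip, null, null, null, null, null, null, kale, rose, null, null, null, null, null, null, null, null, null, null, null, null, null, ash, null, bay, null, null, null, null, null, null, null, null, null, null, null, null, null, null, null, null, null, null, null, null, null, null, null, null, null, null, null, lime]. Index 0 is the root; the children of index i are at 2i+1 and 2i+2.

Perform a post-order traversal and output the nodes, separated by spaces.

plum iris lime ash kale bay rose tulip lily pear

Post-order visits the left subtree, then the right subtree, then the node.
At pear: go left to plum.
  plum is a leaf — visit plum.
At pear: go right to lily.
  At lily: go left to iris.
    iris is a leaf — visit iris.
  At lily: go right to tulip.
    At tulip: go left to kale.
      At kale: no left child.
      At kale: go right to ash.
        At ash: no left child.
        At ash: go right to lime.
          lime is a leaf — visit lime.
        Visit ash.
      Visit kale.
    At tulip: go right to rose.
      At rose: no left child.
      At rose: go right to bay.
        bay is a leaf — visit bay.
      Visit rose.
    Visit tulip.
  Visit lily.
Visit pear.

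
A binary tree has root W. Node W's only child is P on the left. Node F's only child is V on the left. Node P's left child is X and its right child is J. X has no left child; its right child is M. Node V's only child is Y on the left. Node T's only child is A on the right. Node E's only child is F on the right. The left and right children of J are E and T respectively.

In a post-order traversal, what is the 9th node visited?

J

Post-order visits the left subtree, then the right subtree, then the node.
At W: go left to P.
  At P: go left to X.
    At X: no left child.
    At X: go right to M.
      M is a leaf — visit M.
    Visit X.
  At P: go right to J.
    At J: go left to E.
      At E: no left child.
      At E: go right to F.
        At F: go left to V.
          At V: go left to Y.
            Y is a leaf — visit Y.
          At V: no right child.
          Visit V.
        At F: no right child.
        Visit F.
      Visit E.
    At J: go right to T.
      At T: no left child.
      At T: go right to A.
        A is a leaf — visit A.
      Visit T.
    Visit J.
  Visit P.
At W: no right child.
Visit W.
Full post-order sequence: M, X, Y, V, F, E, A, T, J, P, W.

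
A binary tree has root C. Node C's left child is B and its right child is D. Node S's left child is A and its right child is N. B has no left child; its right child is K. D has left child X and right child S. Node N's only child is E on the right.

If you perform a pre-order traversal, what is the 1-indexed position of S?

Pre-order visits the node, then its left subtree, then its right subtree.
Visit C.
At C: go left to B.
  Visit B.
  At B: no left child.
  At B: go right to K.
    K is a leaf — visit K.
At C: go right to D.
  Visit D.
  At D: go left to X.
    X is a leaf — visit X.
  At D: go right to S.
    Visit S.
    At S: go left to A.
      A is a leaf — visit A.
    At S: go right to N.
      Visit N.
      At N: no left child.
      At N: go right to E.
        E is a leaf — visit E.
Full pre-order sequence: C, B, K, D, X, S, A, N, E.

6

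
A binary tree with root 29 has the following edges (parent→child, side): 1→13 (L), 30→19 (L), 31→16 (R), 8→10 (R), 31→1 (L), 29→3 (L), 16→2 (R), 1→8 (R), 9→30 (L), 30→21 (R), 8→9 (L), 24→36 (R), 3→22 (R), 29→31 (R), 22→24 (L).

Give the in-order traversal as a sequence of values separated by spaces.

In-order visits the left subtree, then the node, then the right subtree.
At 29: go left to 3.
  At 3: no left child.
  Visit 3.
  At 3: go right to 22.
    At 22: go left to 24.
      At 24: no left child.
      Visit 24.
      At 24: go right to 36.
        36 is a leaf — visit 36.
    Visit 22.
    At 22: no right child.
Visit 29.
At 29: go right to 31.
  At 31: go left to 1.
    At 1: go left to 13.
      13 is a leaf — visit 13.
    Visit 1.
    At 1: go right to 8.
      At 8: go left to 9.
        At 9: go left to 30.
          At 30: go left to 19.
            19 is a leaf — visit 19.
          Visit 30.
          At 30: go right to 21.
            21 is a leaf — visit 21.
        Visit 9.
        At 9: no right child.
      Visit 8.
      At 8: go right to 10.
        10 is a leaf — visit 10.
  Visit 31.
  At 31: go right to 16.
    At 16: no left child.
    Visit 16.
    At 16: go right to 2.
      2 is a leaf — visit 2.

3 24 36 22 29 13 1 19 30 21 9 8 10 31 16 2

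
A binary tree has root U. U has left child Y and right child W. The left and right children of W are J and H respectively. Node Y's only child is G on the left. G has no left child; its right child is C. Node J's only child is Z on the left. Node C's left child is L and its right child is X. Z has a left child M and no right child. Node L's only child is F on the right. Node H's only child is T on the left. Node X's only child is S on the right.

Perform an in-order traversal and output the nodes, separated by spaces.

G L F C X S Y U M Z J W T H

In-order visits the left subtree, then the node, then the right subtree.
At U: go left to Y.
  At Y: go left to G.
    At G: no left child.
    Visit G.
    At G: go right to C.
      At C: go left to L.
        At L: no left child.
        Visit L.
        At L: go right to F.
          F is a leaf — visit F.
      Visit C.
      At C: go right to X.
        At X: no left child.
        Visit X.
        At X: go right to S.
          S is a leaf — visit S.
  Visit Y.
  At Y: no right child.
Visit U.
At U: go right to W.
  At W: go left to J.
    At J: go left to Z.
      At Z: go left to M.
        M is a leaf — visit M.
      Visit Z.
      At Z: no right child.
    Visit J.
    At J: no right child.
  Visit W.
  At W: go right to H.
    At H: go left to T.
      T is a leaf — visit T.
    Visit H.
    At H: no right child.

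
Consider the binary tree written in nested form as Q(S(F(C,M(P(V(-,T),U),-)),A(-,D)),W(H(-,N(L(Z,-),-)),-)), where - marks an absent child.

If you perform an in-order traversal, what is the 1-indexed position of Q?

11

In-order visits the left subtree, then the node, then the right subtree.
At Q: go left to S.
  At S: go left to F.
    At F: go left to C.
      C is a leaf — visit C.
    Visit F.
    At F: go right to M.
      At M: go left to P.
        At P: go left to V.
          At V: no left child.
          Visit V.
          At V: go right to T.
            T is a leaf — visit T.
        Visit P.
        At P: go right to U.
          U is a leaf — visit U.
      Visit M.
      At M: no right child.
  Visit S.
  At S: go right to A.
    At A: no left child.
    Visit A.
    At A: go right to D.
      D is a leaf — visit D.
Visit Q.
At Q: go right to W.
  At W: go left to H.
    At H: no left child.
    Visit H.
    At H: go right to N.
      At N: go left to L.
        At L: go left to Z.
          Z is a leaf — visit Z.
        Visit L.
        At L: no right child.
      Visit N.
      At N: no right child.
  Visit W.
  At W: no right child.
Full in-order sequence: C, F, V, T, P, U, M, S, A, D, Q, H, Z, L, N, W.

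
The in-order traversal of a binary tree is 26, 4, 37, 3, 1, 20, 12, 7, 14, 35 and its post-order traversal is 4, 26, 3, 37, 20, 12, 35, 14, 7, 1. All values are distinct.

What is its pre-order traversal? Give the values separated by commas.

The last element of post-order is the root; it splits in-order into left and right subtrees.
Root 1: left subtree has 4 nodes {26, 4, 37, 3}, right has 5 {20, 12, 7, 14, 35}.
  Root 37: left subtree has 2 nodes {26, 4}, right has 1 {3}.
    Root 26: left subtree has 0 nodes { }, right has 1 {4}.
  Root 7: left subtree has 2 nodes {20, 12}, right has 2 {14, 35}.
    Root 12: left subtree has 1 node {20}, right has 0 { }.
    Root 14: left subtree has 0 nodes { }, right has 1 {35}.

1, 37, 26, 4, 3, 7, 12, 20, 14, 35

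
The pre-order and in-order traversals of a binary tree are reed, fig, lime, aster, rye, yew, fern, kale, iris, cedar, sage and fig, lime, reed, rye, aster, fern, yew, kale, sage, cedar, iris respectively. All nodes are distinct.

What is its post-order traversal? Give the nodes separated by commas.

The first element of pre-order is the root; it splits in-order into left and right subtrees.
Root reed: left subtree has 2 nodes {fig, lime}, right has 8 {rye, aster, fern, yew, kale, sage, cedar, iris}.
  Root fig: left subtree has 0 nodes { }, right has 1 {lime}.
  Root aster: left subtree has 1 node {rye}, right has 6 {fern, yew, kale, sage, cedar, iris}.
    Root yew: left subtree has 1 node {fern}, right has 4 {kale, sage, cedar, iris}.
      Root kale: left subtree has 0 nodes { }, right has 3 {sage, cedar, iris}.
        Root iris: left subtree has 2 nodes {sage, cedar}, right has 0 { }.
          Root cedar: left subtree has 1 node {sage}, right has 0 { }.

lime, fig, rye, fern, sage, cedar, iris, kale, yew, aster, reed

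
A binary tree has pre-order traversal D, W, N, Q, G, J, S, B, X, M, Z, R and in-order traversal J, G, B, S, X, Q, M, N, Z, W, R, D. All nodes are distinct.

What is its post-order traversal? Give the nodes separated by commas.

The first element of pre-order is the root; it splits in-order into left and right subtrees.
Root D: left subtree has 11 nodes {J, G, B, S, X, Q, M, N, Z, W, R}, right has 0 { }.
  Root W: left subtree has 9 nodes {J, G, B, S, X, Q, M, N, Z}, right has 1 {R}.
    Root N: left subtree has 7 nodes {J, G, B, S, X, Q, M}, right has 1 {Z}.
      Root Q: left subtree has 5 nodes {J, G, B, S, X}, right has 1 {M}.
        Root G: left subtree has 1 node {J}, right has 3 {B, S, X}.
          Root S: left subtree has 1 node {B}, right has 1 {X}.

J, B, X, S, G, M, Q, Z, N, R, W, D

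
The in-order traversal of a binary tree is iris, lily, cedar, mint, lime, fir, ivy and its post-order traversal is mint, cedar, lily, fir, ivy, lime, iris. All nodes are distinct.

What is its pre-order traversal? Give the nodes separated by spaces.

The last element of post-order is the root; it splits in-order into left and right subtrees.
Root iris: left subtree has 0 nodes { }, right has 6 {lily, cedar, mint, lime, fir, ivy}.
  Root lime: left subtree has 3 nodes {lily, cedar, mint}, right has 2 {fir, ivy}.
    Root lily: left subtree has 0 nodes { }, right has 2 {cedar, mint}.
      Root cedar: left subtree has 0 nodes { }, right has 1 {mint}.
    Root ivy: left subtree has 1 node {fir}, right has 0 { }.

iris lime lily cedar mint ivy fir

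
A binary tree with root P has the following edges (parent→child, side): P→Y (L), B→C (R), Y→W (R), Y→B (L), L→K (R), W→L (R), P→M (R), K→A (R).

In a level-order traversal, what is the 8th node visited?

Level-order visits nodes level by level from the root, left to right within each level.
Level 0: P
Level 1: Y, M
Level 2: B, W
Level 3: C, L
Level 4: K
Level 5: A
Full level-order sequence: P, Y, M, B, W, C, L, K, A.

K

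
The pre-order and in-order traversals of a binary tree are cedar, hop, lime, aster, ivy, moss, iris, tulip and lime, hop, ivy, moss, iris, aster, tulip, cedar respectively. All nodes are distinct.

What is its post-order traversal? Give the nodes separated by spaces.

The first element of pre-order is the root; it splits in-order into left and right subtrees.
Root cedar: left subtree has 7 nodes {lime, hop, ivy, moss, iris, aster, tulip}, right has 0 { }.
  Root hop: left subtree has 1 node {lime}, right has 5 {ivy, moss, iris, aster, tulip}.
    Root aster: left subtree has 3 nodes {ivy, moss, iris}, right has 1 {tulip}.
      Root ivy: left subtree has 0 nodes { }, right has 2 {moss, iris}.
        Root moss: left subtree has 0 nodes { }, right has 1 {iris}.

lime iris moss ivy tulip aster hop cedar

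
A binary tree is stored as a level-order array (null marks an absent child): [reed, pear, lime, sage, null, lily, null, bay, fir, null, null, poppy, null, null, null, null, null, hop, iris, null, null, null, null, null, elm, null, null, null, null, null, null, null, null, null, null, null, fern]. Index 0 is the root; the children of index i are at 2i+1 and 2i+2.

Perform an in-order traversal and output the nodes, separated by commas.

In-order visits the left subtree, then the node, then the right subtree.
At reed: go left to pear.
  At pear: go left to sage.
    At sage: go left to bay.
      bay is a leaf — visit bay.
    Visit sage.
    At sage: go right to fir.
      At fir: go left to hop.
        At hop: no left child.
        Visit hop.
        At hop: go right to fern.
          fern is a leaf — visit fern.
      Visit fir.
      At fir: go right to iris.
        iris is a leaf — visit iris.
  Visit pear.
  At pear: no right child.
Visit reed.
At reed: go right to lime.
  At lime: go left to lily.
    At lily: go left to poppy.
      At poppy: no left child.
      Visit poppy.
      At poppy: go right to elm.
        elm is a leaf — visit elm.
    Visit lily.
    At lily: no right child.
  Visit lime.
  At lime: no right child.

bay, sage, hop, fern, fir, iris, pear, reed, poppy, elm, lily, lime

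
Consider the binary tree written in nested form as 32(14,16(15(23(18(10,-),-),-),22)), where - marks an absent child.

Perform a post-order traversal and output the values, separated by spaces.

Post-order visits the left subtree, then the right subtree, then the node.
At 32: go left to 14.
  14 is a leaf — visit 14.
At 32: go right to 16.
  At 16: go left to 15.
    At 15: go left to 23.
      At 23: go left to 18.
        At 18: go left to 10.
          10 is a leaf — visit 10.
        At 18: no right child.
        Visit 18.
      At 23: no right child.
      Visit 23.
    At 15: no right child.
    Visit 15.
  At 16: go right to 22.
    22 is a leaf — visit 22.
  Visit 16.
Visit 32.

14 10 18 23 15 22 16 32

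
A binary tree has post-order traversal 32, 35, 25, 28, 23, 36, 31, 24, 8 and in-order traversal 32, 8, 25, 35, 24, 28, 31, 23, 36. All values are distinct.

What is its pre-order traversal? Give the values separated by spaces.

The last element of post-order is the root; it splits in-order into left and right subtrees.
Root 8: left subtree has 1 node {32}, right has 7 {25, 35, 24, 28, 31, 23, 36}.
  Root 24: left subtree has 2 nodes {25, 35}, right has 4 {28, 31, 23, 36}.
    Root 25: left subtree has 0 nodes { }, right has 1 {35}.
    Root 31: left subtree has 1 node {28}, right has 2 {23, 36}.
      Root 36: left subtree has 1 node {23}, right has 0 { }.

8 32 24 25 35 31 28 36 23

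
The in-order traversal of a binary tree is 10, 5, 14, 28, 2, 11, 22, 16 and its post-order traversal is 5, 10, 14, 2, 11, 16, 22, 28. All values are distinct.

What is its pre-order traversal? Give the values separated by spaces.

28 14 10 5 22 11 2 16

The last element of post-order is the root; it splits in-order into left and right subtrees.
Root 28: left subtree has 3 nodes {10, 5, 14}, right has 4 {2, 11, 22, 16}.
  Root 14: left subtree has 2 nodes {10, 5}, right has 0 { }.
    Root 10: left subtree has 0 nodes { }, right has 1 {5}.
  Root 22: left subtree has 2 nodes {2, 11}, right has 1 {16}.
    Root 11: left subtree has 1 node {2}, right has 0 { }.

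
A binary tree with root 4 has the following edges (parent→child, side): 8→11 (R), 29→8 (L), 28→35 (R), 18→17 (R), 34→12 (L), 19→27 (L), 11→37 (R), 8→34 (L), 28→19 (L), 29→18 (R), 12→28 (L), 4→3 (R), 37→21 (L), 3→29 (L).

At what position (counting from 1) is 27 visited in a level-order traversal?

Level-order visits nodes level by level from the root, left to right within each level.
Level 0: 4
Level 1: 3
Level 2: 29
Level 3: 8, 18
Level 4: 34, 11, 17
Level 5: 12, 37
Level 6: 28, 21
Level 7: 19, 35
Level 8: 27
Full level-order sequence: 4, 3, 29, 8, 18, 34, 11, 17, 12, 37, 28, 21, 19, 35, 27.

15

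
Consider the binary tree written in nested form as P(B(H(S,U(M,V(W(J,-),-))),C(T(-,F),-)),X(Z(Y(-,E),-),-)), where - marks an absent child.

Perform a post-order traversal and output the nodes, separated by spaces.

S M J W V U H F T C B E Y Z X P

Post-order visits the left subtree, then the right subtree, then the node.
At P: go left to B.
  At B: go left to H.
    At H: go left to S.
      S is a leaf — visit S.
    At H: go right to U.
      At U: go left to M.
        M is a leaf — visit M.
      At U: go right to V.
        At V: go left to W.
          At W: go left to J.
            J is a leaf — visit J.
          At W: no right child.
          Visit W.
        At V: no right child.
        Visit V.
      Visit U.
    Visit H.
  At B: go right to C.
    At C: go left to T.
      At T: no left child.
      At T: go right to F.
        F is a leaf — visit F.
      Visit T.
    At C: no right child.
    Visit C.
  Visit B.
At P: go right to X.
  At X: go left to Z.
    At Z: go left to Y.
      At Y: no left child.
      At Y: go right to E.
        E is a leaf — visit E.
      Visit Y.
    At Z: no right child.
    Visit Z.
  At X: no right child.
  Visit X.
Visit P.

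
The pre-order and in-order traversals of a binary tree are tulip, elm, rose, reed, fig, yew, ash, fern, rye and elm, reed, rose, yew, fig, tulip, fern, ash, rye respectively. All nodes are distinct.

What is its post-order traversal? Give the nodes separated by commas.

reed, yew, fig, rose, elm, fern, rye, ash, tulip

The first element of pre-order is the root; it splits in-order into left and right subtrees.
Root tulip: left subtree has 5 nodes {elm, reed, rose, yew, fig}, right has 3 {fern, ash, rye}.
  Root elm: left subtree has 0 nodes { }, right has 4 {reed, rose, yew, fig}.
    Root rose: left subtree has 1 node {reed}, right has 2 {yew, fig}.
      Root fig: left subtree has 1 node {yew}, right has 0 { }.
  Root ash: left subtree has 1 node {fern}, right has 1 {rye}.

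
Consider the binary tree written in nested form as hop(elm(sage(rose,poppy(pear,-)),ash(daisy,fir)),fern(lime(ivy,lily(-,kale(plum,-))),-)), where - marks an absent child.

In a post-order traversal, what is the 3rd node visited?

poppy

Post-order visits the left subtree, then the right subtree, then the node.
At hop: go left to elm.
  At elm: go left to sage.
    At sage: go left to rose.
      rose is a leaf — visit rose.
    At sage: go right to poppy.
      At poppy: go left to pear.
        pear is a leaf — visit pear.
      At poppy: no right child.
      Visit poppy.
    Visit sage.
  At elm: go right to ash.
    At ash: go left to daisy.
      daisy is a leaf — visit daisy.
    At ash: go right to fir.
      fir is a leaf — visit fir.
    Visit ash.
  Visit elm.
At hop: go right to fern.
  At fern: go left to lime.
    At lime: go left to ivy.
      ivy is a leaf — visit ivy.
    At lime: go right to lily.
      At lily: no left child.
      At lily: go right to kale.
        At kale: go left to plum.
          plum is a leaf — visit plum.
        At kale: no right child.
        Visit kale.
      Visit lily.
    Visit lime.
  At fern: no right child.
  Visit fern.
Visit hop.
Full post-order sequence: rose, pear, poppy, sage, daisy, fir, ash, elm, ivy, plum, kale, lily, lime, fern, hop.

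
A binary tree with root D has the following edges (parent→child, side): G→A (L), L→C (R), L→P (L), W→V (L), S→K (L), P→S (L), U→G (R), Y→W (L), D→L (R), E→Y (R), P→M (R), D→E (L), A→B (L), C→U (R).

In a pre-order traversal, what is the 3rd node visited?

Pre-order visits the node, then its left subtree, then its right subtree.
Visit D.
At D: go left to E.
  Visit E.
  At E: no left child.
  At E: go right to Y.
    Visit Y.
    At Y: go left to W.
      Visit W.
      At W: go left to V.
        V is a leaf — visit V.
      At W: no right child.
    At Y: no right child.
At D: go right to L.
  Visit L.
  At L: go left to P.
    Visit P.
    At P: go left to S.
      Visit S.
      At S: go left to K.
        K is a leaf — visit K.
      At S: no right child.
    At P: go right to M.
      M is a leaf — visit M.
  At L: go right to C.
    Visit C.
    At C: no left child.
    At C: go right to U.
      Visit U.
      At U: no left child.
      At U: go right to G.
        Visit G.
        At G: go left to A.
          Visit A.
          At A: go left to B.
            B is a leaf — visit B.
          At A: no right child.
        At G: no right child.
Full pre-order sequence: D, E, Y, W, V, L, P, S, K, M, C, U, G, A, B.

Y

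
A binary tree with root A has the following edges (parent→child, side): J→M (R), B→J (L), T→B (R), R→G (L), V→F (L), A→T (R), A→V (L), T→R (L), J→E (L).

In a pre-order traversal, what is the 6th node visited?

Pre-order visits the node, then its left subtree, then its right subtree.
Visit A.
At A: go left to V.
  Visit V.
  At V: go left to F.
    F is a leaf — visit F.
  At V: no right child.
At A: go right to T.
  Visit T.
  At T: go left to R.
    Visit R.
    At R: go left to G.
      G is a leaf — visit G.
    At R: no right child.
  At T: go right to B.
    Visit B.
    At B: go left to J.
      Visit J.
      At J: go left to E.
        E is a leaf — visit E.
      At J: go right to M.
        M is a leaf — visit M.
    At B: no right child.
Full pre-order sequence: A, V, F, T, R, G, B, J, E, M.

G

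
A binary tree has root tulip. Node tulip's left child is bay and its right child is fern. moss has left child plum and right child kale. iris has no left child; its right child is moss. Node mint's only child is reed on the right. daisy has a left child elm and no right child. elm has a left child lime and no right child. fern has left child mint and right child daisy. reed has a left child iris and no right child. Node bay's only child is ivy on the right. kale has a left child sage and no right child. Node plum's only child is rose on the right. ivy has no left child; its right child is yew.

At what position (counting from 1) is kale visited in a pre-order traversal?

Pre-order visits the node, then its left subtree, then its right subtree.
Visit tulip.
At tulip: go left to bay.
  Visit bay.
  At bay: no left child.
  At bay: go right to ivy.
    Visit ivy.
    At ivy: no left child.
    At ivy: go right to yew.
      yew is a leaf — visit yew.
At tulip: go right to fern.
  Visit fern.
  At fern: go left to mint.
    Visit mint.
    At mint: no left child.
    At mint: go right to reed.
      Visit reed.
      At reed: go left to iris.
        Visit iris.
        At iris: no left child.
        At iris: go right to moss.
          Visit moss.
          At moss: go left to plum.
            Visit plum.
            At plum: no left child.
            At plum: go right to rose.
              rose is a leaf — visit rose.
          At moss: go right to kale.
            Visit kale.
            At kale: go left to sage.
              sage is a leaf — visit sage.
            At kale: no right child.
      At reed: no right child.
  At fern: go right to daisy.
    Visit daisy.
    At daisy: go left to elm.
      Visit elm.
      At elm: go left to lime.
        lime is a leaf — visit lime.
      At elm: no right child.
    At daisy: no right child.
Full pre-order sequence: tulip, bay, ivy, yew, fern, mint, reed, iris, moss, plum, rose, kale, sage, daisy, elm, lime.

12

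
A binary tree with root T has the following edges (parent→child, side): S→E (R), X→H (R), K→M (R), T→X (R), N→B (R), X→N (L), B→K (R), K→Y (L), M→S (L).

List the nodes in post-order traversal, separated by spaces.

Post-order visits the left subtree, then the right subtree, then the node.
At T: no left child.
At T: go right to X.
  At X: go left to N.
    At N: no left child.
    At N: go right to B.
      At B: no left child.
      At B: go right to K.
        At K: go left to Y.
          Y is a leaf — visit Y.
        At K: go right to M.
          At M: go left to S.
            At S: no left child.
            At S: go right to E.
              E is a leaf — visit E.
            Visit S.
          At M: no right child.
          Visit M.
        Visit K.
      Visit B.
    Visit N.
  At X: go right to H.
    H is a leaf — visit H.
  Visit X.
Visit T.

Y E S M K B N H X T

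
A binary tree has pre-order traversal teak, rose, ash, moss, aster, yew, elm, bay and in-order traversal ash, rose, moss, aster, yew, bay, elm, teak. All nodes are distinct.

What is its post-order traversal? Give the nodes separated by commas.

The first element of pre-order is the root; it splits in-order into left and right subtrees.
Root teak: left subtree has 7 nodes {ash, rose, moss, aster, yew, bay, elm}, right has 0 { }.
  Root rose: left subtree has 1 node {ash}, right has 5 {moss, aster, yew, bay, elm}.
    Root moss: left subtree has 0 nodes { }, right has 4 {aster, yew, bay, elm}.
      Root aster: left subtree has 0 nodes { }, right has 3 {yew, bay, elm}.
        Root yew: left subtree has 0 nodes { }, right has 2 {bay, elm}.
          Root elm: left subtree has 1 node {bay}, right has 0 { }.

ash, bay, elm, yew, aster, moss, rose, teak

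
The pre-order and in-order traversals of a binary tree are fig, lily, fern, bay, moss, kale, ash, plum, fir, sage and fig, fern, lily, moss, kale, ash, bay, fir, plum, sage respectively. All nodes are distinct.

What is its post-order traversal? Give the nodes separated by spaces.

fern ash kale moss fir sage plum bay lily fig

The first element of pre-order is the root; it splits in-order into left and right subtrees.
Root fig: left subtree has 0 nodes { }, right has 9 {fern, lily, moss, kale, ash, bay, fir, plum, sage}.
  Root lily: left subtree has 1 node {fern}, right has 7 {moss, kale, ash, bay, fir, plum, sage}.
    Root bay: left subtree has 3 nodes {moss, kale, ash}, right has 3 {fir, plum, sage}.
      Root moss: left subtree has 0 nodes { }, right has 2 {kale, ash}.
        Root kale: left subtree has 0 nodes { }, right has 1 {ash}.
      Root plum: left subtree has 1 node {fir}, right has 1 {sage}.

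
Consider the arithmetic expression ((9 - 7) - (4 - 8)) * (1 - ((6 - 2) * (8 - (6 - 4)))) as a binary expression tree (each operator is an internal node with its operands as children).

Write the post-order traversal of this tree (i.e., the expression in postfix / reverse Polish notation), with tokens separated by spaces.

9 7 - 4 8 - - 1 6 2 - 8 6 4 - - * - *

Post-order on an expression tree gives postfix notation: for each operator, emit left operand, right operand, then the operator.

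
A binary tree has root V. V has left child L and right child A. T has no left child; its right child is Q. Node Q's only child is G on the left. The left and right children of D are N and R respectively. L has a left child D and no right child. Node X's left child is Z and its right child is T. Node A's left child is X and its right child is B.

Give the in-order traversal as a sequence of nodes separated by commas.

N, D, R, L, V, Z, X, T, G, Q, A, B

In-order visits the left subtree, then the node, then the right subtree.
At V: go left to L.
  At L: go left to D.
    At D: go left to N.
      N is a leaf — visit N.
    Visit D.
    At D: go right to R.
      R is a leaf — visit R.
  Visit L.
  At L: no right child.
Visit V.
At V: go right to A.
  At A: go left to X.
    At X: go left to Z.
      Z is a leaf — visit Z.
    Visit X.
    At X: go right to T.
      At T: no left child.
      Visit T.
      At T: go right to Q.
        At Q: go left to G.
          G is a leaf — visit G.
        Visit Q.
        At Q: no right child.
  Visit A.
  At A: go right to B.
    B is a leaf — visit B.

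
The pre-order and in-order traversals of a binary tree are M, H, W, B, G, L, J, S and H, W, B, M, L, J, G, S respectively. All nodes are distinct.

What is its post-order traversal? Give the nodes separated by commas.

The first element of pre-order is the root; it splits in-order into left and right subtrees.
Root M: left subtree has 3 nodes {H, W, B}, right has 4 {L, J, G, S}.
  Root H: left subtree has 0 nodes { }, right has 2 {W, B}.
    Root W: left subtree has 0 nodes { }, right has 1 {B}.
  Root G: left subtree has 2 nodes {L, J}, right has 1 {S}.
    Root L: left subtree has 0 nodes { }, right has 1 {J}.

B, W, H, J, L, S, G, M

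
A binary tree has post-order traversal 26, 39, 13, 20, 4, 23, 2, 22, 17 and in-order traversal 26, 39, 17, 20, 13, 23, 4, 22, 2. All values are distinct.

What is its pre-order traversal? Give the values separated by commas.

The last element of post-order is the root; it splits in-order into left and right subtrees.
Root 17: left subtree has 2 nodes {26, 39}, right has 6 {20, 13, 23, 4, 22, 2}.
  Root 39: left subtree has 1 node {26}, right has 0 { }.
  Root 22: left subtree has 4 nodes {20, 13, 23, 4}, right has 1 {2}.
    Root 23: left subtree has 2 nodes {20, 13}, right has 1 {4}.
      Root 20: left subtree has 0 nodes { }, right has 1 {13}.

17, 39, 26, 22, 23, 20, 13, 4, 2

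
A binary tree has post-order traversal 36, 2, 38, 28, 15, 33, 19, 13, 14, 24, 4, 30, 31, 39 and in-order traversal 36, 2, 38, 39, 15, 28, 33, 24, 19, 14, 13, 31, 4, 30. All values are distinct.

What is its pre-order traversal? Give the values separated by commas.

39, 38, 2, 36, 31, 24, 33, 15, 28, 14, 19, 13, 30, 4

The last element of post-order is the root; it splits in-order into left and right subtrees.
Root 39: left subtree has 3 nodes {36, 2, 38}, right has 10 {15, 28, 33, 24, 19, 14, 13, 31, 4, 30}.
  Root 38: left subtree has 2 nodes {36, 2}, right has 0 { }.
    Root 2: left subtree has 1 node {36}, right has 0 { }.
  Root 31: left subtree has 7 nodes {15, 28, 33, 24, 19, 14, 13}, right has 2 {4, 30}.
    Root 24: left subtree has 3 nodes {15, 28, 33}, right has 3 {19, 14, 13}.
      Root 33: left subtree has 2 nodes {15, 28}, right has 0 { }.
        Root 15: left subtree has 0 nodes { }, right has 1 {28}.
      Root 14: left subtree has 1 node {19}, right has 1 {13}.
    Root 30: left subtree has 1 node {4}, right has 0 { }.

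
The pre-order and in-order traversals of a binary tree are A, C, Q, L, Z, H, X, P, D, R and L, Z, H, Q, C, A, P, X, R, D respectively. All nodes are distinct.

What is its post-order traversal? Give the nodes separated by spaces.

H Z L Q C P R D X A

The first element of pre-order is the root; it splits in-order into left and right subtrees.
Root A: left subtree has 5 nodes {L, Z, H, Q, C}, right has 4 {P, X, R, D}.
  Root C: left subtree has 4 nodes {L, Z, H, Q}, right has 0 { }.
    Root Q: left subtree has 3 nodes {L, Z, H}, right has 0 { }.
      Root L: left subtree has 0 nodes { }, right has 2 {Z, H}.
        Root Z: left subtree has 0 nodes { }, right has 1 {H}.
  Root X: left subtree has 1 node {P}, right has 2 {R, D}.
    Root D: left subtree has 1 node {R}, right has 0 { }.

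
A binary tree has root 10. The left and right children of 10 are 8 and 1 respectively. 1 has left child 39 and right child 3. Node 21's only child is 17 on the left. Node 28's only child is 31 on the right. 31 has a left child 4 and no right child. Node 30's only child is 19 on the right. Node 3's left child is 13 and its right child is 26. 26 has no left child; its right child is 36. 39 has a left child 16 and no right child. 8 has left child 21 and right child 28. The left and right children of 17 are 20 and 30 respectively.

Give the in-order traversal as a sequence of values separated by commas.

20, 17, 30, 19, 21, 8, 28, 4, 31, 10, 16, 39, 1, 13, 3, 26, 36

In-order visits the left subtree, then the node, then the right subtree.
At 10: go left to 8.
  At 8: go left to 21.
    At 21: go left to 17.
      At 17: go left to 20.
        20 is a leaf — visit 20.
      Visit 17.
      At 17: go right to 30.
        At 30: no left child.
        Visit 30.
        At 30: go right to 19.
          19 is a leaf — visit 19.
    Visit 21.
    At 21: no right child.
  Visit 8.
  At 8: go right to 28.
    At 28: no left child.
    Visit 28.
    At 28: go right to 31.
      At 31: go left to 4.
        4 is a leaf — visit 4.
      Visit 31.
      At 31: no right child.
Visit 10.
At 10: go right to 1.
  At 1: go left to 39.
    At 39: go left to 16.
      16 is a leaf — visit 16.
    Visit 39.
    At 39: no right child.
  Visit 1.
  At 1: go right to 3.
    At 3: go left to 13.
      13 is a leaf — visit 13.
    Visit 3.
    At 3: go right to 26.
      At 26: no left child.
      Visit 26.
      At 26: go right to 36.
        36 is a leaf — visit 36.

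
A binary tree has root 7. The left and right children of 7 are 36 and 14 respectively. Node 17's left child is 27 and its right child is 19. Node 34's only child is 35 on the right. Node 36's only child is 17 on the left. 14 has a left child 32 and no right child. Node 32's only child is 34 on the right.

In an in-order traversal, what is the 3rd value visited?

In-order visits the left subtree, then the node, then the right subtree.
At 7: go left to 36.
  At 36: go left to 17.
    At 17: go left to 27.
      27 is a leaf — visit 27.
    Visit 17.
    At 17: go right to 19.
      19 is a leaf — visit 19.
  Visit 36.
  At 36: no right child.
Visit 7.
At 7: go right to 14.
  At 14: go left to 32.
    At 32: no left child.
    Visit 32.
    At 32: go right to 34.
      At 34: no left child.
      Visit 34.
      At 34: go right to 35.
        35 is a leaf — visit 35.
  Visit 14.
  At 14: no right child.
Full in-order sequence: 27, 17, 19, 36, 7, 32, 34, 35, 14.

19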